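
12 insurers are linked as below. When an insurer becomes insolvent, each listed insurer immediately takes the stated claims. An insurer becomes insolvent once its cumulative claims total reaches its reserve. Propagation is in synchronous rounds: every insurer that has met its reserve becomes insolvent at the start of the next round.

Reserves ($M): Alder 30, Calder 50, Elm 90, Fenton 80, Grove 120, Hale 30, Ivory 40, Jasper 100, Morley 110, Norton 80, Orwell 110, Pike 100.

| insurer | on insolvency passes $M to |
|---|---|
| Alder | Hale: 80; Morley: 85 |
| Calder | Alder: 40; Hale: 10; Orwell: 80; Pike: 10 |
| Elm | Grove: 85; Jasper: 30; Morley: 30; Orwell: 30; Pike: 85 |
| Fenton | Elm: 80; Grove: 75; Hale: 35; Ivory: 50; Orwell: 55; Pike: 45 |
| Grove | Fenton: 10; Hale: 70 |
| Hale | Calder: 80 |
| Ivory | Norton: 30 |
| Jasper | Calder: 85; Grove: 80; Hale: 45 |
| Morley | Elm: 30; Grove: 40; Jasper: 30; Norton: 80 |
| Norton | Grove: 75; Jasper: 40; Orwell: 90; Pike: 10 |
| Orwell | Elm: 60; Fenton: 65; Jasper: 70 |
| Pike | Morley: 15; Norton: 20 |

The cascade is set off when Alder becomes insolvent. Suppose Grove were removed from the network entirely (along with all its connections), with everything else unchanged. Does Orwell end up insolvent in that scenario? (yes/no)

no

With Grove removed:
Round 1 — Alder becomes insolvent (initial).
  Hale: +80 → 80 ≥ 30
  Morley: +85 → 85 < 110
Round 2 — Hale becomes insolvent.
  Calder: +80 → 80 ≥ 50
Round 3 — Calder becomes insolvent.
  Orwell: +80 → 80 < 110
  Pike: +10 → 10 < 100
No further insolvencies.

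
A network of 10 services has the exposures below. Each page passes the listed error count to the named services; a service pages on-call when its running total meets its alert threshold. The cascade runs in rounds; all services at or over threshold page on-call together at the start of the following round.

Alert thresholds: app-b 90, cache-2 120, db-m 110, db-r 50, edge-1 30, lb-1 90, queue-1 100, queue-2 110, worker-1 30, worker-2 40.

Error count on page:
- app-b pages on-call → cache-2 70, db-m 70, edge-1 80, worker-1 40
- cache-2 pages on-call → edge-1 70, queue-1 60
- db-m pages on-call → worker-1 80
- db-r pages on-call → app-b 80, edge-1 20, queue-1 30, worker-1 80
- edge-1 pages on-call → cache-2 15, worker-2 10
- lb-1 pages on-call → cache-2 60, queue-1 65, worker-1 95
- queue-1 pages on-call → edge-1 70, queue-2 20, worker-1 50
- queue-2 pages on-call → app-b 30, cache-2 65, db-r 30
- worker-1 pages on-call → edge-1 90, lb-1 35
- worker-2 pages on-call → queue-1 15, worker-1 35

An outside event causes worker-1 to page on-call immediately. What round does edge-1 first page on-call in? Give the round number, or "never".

2

Round 1 — worker-1 pages on-call (initial).
  edge-1: +90 → 90 ≥ 30
  lb-1: +35 → 35 < 90
Round 2 — edge-1 pages on-call.
  cache-2: +15 → 15 < 120
  worker-2: +10 → 10 < 40
No further pages.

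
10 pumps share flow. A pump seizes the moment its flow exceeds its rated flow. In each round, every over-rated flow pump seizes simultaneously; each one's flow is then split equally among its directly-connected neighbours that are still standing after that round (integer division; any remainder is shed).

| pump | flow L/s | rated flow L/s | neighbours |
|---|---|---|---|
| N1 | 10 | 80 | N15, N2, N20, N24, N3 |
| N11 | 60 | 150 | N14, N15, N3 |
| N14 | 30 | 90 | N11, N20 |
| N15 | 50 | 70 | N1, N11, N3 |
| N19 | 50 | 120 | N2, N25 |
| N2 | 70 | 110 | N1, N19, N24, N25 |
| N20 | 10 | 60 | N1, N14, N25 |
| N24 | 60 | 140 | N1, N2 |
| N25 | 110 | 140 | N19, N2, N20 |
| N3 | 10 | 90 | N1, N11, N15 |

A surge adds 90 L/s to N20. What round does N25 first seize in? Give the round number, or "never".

Round 1 — N20 at 100 > 60. N20 seizes.
  N20 sheds 100 L/s to N1, N14, N25: 33 each (1 lost).
    N1: 10+33 = 43 ≤ 80
    N14: 30+33 = 63 ≤ 90
    N25: 110+33 = 143 > 140
Round 2 — N25 seizes.
  N25 sheds 143 L/s to N19, N2: 71 each (1 lost).
    N19: 50+71 = 121 > 120
    N2: 70+71 = 141 > 110
Round 3 — N19, N2 seize.
  N19 sheds 121 L/s: no online neighbours, lost.
  N2 sheds 141 L/s to N1, N24: 70 each (1 lost).
    N1: 43+70 = 113 > 80
    N24: 60+70 = 130 ≤ 140
Round 4 — N1 seizes.
  N1 sheds 113 L/s to N15, N24, N3: 37 each (2 lost).
    N15: 50+37 = 87 > 70
    N24: 130+37 = 167 > 140
    N3: 10+37 = 47 ≤ 90
Round 5 — N15, N24 seize.
  N15 sheds 87 L/s to N11, N3: 43 each (1 lost).
    N11: 60+43 = 103 ≤ 150
    N3: 47+43 = 90 ≤ 90
  N24 sheds 167 L/s: no online neighbours, lost.
No further seizures.

2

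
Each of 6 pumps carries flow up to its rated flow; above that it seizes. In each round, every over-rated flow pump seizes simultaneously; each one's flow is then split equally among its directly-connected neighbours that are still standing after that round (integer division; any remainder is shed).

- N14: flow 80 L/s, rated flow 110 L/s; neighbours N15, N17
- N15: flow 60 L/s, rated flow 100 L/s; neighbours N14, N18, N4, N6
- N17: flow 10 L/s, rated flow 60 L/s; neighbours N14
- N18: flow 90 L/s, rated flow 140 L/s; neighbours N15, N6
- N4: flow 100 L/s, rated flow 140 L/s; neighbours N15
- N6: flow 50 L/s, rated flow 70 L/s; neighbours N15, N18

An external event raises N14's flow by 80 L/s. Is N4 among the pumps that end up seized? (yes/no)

yes

Round 1 — N14 at 160 > 110. N14 seizes.
  N14 sheds 160 L/s to N15, N17: 80 each.
    N15: 60+80 = 140 > 100
    N17: 10+80 = 90 > 60
Round 2 — N15, N17 seize.
  N15 sheds 140 L/s to N18, N4, N6: 46 each (2 lost).
    N18: 90+46 = 136 ≤ 140
    N4: 100+46 = 146 > 140
    N6: 50+46 = 96 > 70
  N17 sheds 90 L/s: no online neighbours, lost.
Round 3 — N4, N6 seize.
  N4 sheds 146 L/s: no online neighbours, lost.
  N6 sheds 96 L/s to N18: 96 each.
    N18: 136+96 = 232 > 140
Round 4 — N18 seizes.
  N18 sheds 232 L/s: no online neighbours, lost.
No further seizures.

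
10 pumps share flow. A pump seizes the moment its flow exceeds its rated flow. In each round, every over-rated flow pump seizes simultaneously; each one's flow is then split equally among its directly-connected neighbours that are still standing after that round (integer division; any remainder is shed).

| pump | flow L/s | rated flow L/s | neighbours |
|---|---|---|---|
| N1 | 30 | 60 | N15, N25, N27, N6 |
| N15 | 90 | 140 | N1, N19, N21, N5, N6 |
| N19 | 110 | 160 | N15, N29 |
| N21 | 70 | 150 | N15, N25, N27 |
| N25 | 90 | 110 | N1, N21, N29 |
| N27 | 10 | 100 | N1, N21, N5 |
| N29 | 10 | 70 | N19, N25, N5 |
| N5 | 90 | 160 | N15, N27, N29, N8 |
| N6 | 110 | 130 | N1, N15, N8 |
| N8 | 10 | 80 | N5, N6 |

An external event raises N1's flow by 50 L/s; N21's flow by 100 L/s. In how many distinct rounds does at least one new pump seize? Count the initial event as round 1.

Round 1 — N1 at 80 > 60; N21 at 170 > 150. N1, N21 seize.
  N1 sheds 80 L/s to N15, N25, N27, N6: 20 each.
    N15: 90+20 = 110 ≤ 140
    N25: 90+20 = 110 ≤ 110
    N27: 10+20 = 30 ≤ 100
    N6: 110+20 = 130 ≤ 130
  N21 sheds 170 L/s to N15, N25, N27: 56 each (2 lost).
    N15: 110+56 = 166 > 140
    N25: 110+56 = 166 > 110
    N27: 30+56 = 86 ≤ 100
Round 2 — N15, N25 seize.
  N15 sheds 166 L/s to N19, N5, N6: 55 each (1 lost).
    N19: 110+55 = 165 > 160
    N5: 90+55 = 145 ≤ 160
    N6: 130+55 = 185 > 130
  N25 sheds 166 L/s to N29: 166 each.
    N29: 10+166 = 176 > 70
Round 3 — N19, N29, N6 seize.
  N19 sheds 165 L/s: no online neighbours, lost.
  N29 sheds 176 L/s to N5: 176 each.
    N5: 145+176 = 321 > 160
  N6 sheds 185 L/s to N8: 185 each.
    N8: 10+185 = 195 > 80
Round 4 — N5, N8 seize.
  N5 sheds 321 L/s to N27: 321 each.
    N27: 86+321 = 407 > 100
  N8 sheds 195 L/s: no online neighbours, lost.
Round 5 — N27 seizes.
  N27 sheds 407 L/s: no online neighbours, lost.
No further seizures.

5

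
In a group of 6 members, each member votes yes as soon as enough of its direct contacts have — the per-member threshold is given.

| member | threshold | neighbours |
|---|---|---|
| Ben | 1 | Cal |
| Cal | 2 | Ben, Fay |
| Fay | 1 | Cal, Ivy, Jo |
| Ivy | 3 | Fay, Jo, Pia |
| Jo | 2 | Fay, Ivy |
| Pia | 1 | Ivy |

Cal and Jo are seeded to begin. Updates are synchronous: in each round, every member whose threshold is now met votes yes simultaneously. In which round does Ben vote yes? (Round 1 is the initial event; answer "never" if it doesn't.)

2

Round 1 — Cal, Jo vote yes (initial).
Round 2 — checking thresholds:
  Ben: 1 of 1 neighbours ≥ 1, votes yes.
  Fay: 2 of 3 neighbours ≥ 1, votes yes.
  Ivy: 1 of 3 neighbours < 3, below threshold.
Round 3 — no new yes votes; cascade stops.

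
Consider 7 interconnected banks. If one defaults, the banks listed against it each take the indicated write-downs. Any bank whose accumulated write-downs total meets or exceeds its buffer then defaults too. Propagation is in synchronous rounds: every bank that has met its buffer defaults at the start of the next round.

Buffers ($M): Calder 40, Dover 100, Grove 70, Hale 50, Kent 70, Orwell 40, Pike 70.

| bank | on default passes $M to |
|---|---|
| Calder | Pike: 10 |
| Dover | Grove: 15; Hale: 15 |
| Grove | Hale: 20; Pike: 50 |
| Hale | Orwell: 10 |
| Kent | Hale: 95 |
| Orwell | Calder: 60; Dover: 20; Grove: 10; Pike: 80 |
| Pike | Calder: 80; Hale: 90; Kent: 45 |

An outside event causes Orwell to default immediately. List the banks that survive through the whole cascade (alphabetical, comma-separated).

Dover, Grove, Kent

Round 1 — Orwell defaults (initial).
  Calder: +60 → 60 ≥ 40
  Dover: +20 → 20 < 100
  Grove: +10 → 10 < 70
  Pike: +80 → 80 ≥ 70
Round 2 — Calder, Pike default.
  Hale: +90 → 90 ≥ 50
  Kent: +45 → 45 < 70
Round 3 — Hale defaults.
No further defaults.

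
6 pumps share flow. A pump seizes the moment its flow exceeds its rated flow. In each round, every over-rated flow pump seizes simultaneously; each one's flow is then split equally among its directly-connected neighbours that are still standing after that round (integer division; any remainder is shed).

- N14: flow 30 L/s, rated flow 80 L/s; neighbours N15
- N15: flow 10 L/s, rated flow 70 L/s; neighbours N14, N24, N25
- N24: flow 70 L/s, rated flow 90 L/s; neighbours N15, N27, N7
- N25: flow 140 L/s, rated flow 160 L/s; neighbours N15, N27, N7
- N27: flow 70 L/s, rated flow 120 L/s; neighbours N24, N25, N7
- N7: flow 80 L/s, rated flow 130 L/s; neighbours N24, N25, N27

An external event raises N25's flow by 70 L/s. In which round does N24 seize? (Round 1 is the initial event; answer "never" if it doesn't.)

Round 1 — N25 at 210 > 160. N25 seizes.
  N25 sheds 210 L/s to N15, N27, N7: 70 each.
    N15: 10+70 = 80 > 70
    N27: 70+70 = 140 > 120
    N7: 80+70 = 150 > 130
Round 2 — N15, N27, N7 seize.
  N15 sheds 80 L/s to N14, N24: 40 each.
    N14: 30+40 = 70 ≤ 80
    N24: 70+40 = 110 > 90
  N27 sheds 140 L/s to N24: 140 each.
    N24: 110+140 = 250 > 90
  N7 sheds 150 L/s to N24: 150 each.
    N24: 250+150 = 400 > 90
Round 3 — N24 seizes.
  N24 sheds 400 L/s: no online neighbours, lost.
No further seizures.

3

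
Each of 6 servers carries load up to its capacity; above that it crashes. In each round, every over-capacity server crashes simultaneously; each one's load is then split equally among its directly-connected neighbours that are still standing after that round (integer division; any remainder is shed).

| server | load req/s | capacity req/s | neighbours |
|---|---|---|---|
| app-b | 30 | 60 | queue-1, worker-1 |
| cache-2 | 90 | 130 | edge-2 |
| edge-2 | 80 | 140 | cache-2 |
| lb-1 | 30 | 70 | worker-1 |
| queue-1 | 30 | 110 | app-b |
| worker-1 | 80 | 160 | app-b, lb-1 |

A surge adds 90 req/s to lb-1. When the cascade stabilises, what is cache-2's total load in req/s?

Round 1 — lb-1 at 120 > 70. lb-1 crashes.
  lb-1 sheds 120 req/s to worker-1: 120 each.
    worker-1: 80+120 = 200 > 160
Round 2 — worker-1 crashes.
  worker-1 sheds 200 req/s to app-b: 200 each.
    app-b: 30+200 = 230 > 60
Round 3 — app-b crashes.
  app-b sheds 230 req/s to queue-1: 230 each.
    queue-1: 30+230 = 260 > 110
Round 4 — queue-1 crashes.
  queue-1 sheds 260 req/s: no online neighbours, lost.
No further crashes.

90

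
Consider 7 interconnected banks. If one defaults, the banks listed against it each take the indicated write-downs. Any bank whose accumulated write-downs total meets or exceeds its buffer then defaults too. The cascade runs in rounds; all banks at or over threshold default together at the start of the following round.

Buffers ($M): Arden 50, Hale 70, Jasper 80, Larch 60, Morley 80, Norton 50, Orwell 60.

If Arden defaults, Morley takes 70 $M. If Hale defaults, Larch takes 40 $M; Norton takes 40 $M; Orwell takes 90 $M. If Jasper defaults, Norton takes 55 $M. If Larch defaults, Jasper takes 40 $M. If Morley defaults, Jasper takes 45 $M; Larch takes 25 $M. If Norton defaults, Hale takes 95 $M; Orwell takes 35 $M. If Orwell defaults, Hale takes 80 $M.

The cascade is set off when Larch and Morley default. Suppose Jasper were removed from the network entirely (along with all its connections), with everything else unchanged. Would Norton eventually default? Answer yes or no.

With Jasper removed:
Round 1 — Larch, Morley default (initial).
No further defaults.

no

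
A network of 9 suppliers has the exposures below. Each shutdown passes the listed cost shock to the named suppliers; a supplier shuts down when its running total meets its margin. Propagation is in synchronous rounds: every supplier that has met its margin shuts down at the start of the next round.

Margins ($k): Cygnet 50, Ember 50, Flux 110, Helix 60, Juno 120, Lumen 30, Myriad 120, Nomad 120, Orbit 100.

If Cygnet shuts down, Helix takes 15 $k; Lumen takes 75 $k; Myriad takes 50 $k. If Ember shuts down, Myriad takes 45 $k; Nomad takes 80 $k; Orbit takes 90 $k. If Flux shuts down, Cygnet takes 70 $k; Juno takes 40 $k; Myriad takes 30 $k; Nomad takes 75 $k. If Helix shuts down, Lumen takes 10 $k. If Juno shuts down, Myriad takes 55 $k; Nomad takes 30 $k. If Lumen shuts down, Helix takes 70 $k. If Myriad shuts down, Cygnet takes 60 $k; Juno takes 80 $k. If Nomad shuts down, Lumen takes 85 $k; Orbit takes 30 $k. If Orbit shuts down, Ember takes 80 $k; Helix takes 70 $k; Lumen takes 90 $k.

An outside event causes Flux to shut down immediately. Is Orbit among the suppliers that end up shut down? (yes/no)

Round 1 — Flux shuts down (initial).
  Cygnet: +70 → 70 ≥ 50
  Juno: +40 → 40 < 120
  Myriad: +30 → 30 < 120
  Nomad: +75 → 75 < 120
Round 2 — Cygnet shuts down.
  Helix: +15 → 15 < 60
  Lumen: +75 → 75 ≥ 30
  Myriad: +50 → 80 < 120
Round 3 — Lumen shuts down.
  Helix: +70 → 85 ≥ 60
Round 4 — Helix shuts down.
No further shutdowns.

no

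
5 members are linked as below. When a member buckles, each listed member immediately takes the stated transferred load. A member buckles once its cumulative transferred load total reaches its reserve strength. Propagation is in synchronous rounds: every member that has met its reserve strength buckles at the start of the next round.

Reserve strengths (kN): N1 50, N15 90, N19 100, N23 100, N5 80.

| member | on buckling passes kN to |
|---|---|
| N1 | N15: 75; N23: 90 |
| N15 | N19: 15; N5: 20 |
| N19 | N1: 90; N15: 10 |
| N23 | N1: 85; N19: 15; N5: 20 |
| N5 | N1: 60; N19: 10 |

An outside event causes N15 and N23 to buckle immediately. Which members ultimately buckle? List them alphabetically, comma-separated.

N1, N15, N23

Round 1 — N15, N23 buckle (initial).
  N1: +85 → 85 ≥ 50
  N19: +15+15 → 30 < 100
  N5: +20+20 → 40 < 80
Round 2 — N1 buckles.
No further bucklings.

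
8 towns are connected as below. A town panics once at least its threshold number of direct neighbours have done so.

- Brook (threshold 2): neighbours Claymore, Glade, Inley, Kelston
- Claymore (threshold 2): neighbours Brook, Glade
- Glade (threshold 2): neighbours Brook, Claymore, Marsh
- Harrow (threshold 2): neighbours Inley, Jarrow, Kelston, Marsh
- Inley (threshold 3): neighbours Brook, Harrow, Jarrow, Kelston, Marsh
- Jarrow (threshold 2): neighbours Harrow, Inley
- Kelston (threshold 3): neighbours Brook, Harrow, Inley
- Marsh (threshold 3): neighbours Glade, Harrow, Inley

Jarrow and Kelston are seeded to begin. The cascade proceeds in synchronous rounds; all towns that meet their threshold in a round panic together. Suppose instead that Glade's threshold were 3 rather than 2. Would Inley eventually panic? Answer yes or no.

With Glade's threshold at 3:
Round 1 — Jarrow, Kelston panic (initial).
Round 2 — checking thresholds:
  Brook: 1 of 4 neighbours < 2, holds.
  Harrow: 2 of 4 neighbours ≥ 2, panics.
  Inley: 2 of 5 neighbours < 3, holds.
Round 3 — checking thresholds:
  Brook: 1 of 4 neighbours < 2, holds.
  Inley: 3 of 5 neighbours ≥ 3, panics.
  Marsh: 1 of 3 neighbours < 3, holds.
Round 4 — checking thresholds:
  Brook: 2 of 4 neighbours ≥ 2, panics.
  Marsh: 2 of 3 neighbours < 3, holds.
Round 5 — no new panics; cascade stops.

yes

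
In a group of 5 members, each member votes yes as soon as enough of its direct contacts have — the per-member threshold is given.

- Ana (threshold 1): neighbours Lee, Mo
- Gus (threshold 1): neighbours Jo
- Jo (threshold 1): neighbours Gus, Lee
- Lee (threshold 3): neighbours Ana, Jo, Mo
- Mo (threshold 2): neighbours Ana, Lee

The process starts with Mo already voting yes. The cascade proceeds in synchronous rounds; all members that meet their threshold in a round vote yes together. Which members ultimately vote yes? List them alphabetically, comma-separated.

Round 1 — Mo votes yes (initial).
Round 2 — checking thresholds:
  Ana: 1 of 2 neighbours ≥ 1, votes yes.
  Lee: 1 of 3 neighbours < 3, below threshold.
Round 3 — no new yes votes; cascade stops.

Ana, Mo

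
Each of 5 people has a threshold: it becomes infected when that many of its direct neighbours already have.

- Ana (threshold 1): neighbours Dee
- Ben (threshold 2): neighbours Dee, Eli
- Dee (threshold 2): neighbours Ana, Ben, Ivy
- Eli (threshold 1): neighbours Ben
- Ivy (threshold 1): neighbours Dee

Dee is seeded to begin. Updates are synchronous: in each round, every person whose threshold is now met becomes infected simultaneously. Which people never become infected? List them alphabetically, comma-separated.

Ben, Eli

Round 1 — Dee becomes infected (initial).
Round 2 — checking thresholds:
  Ana: 1 of 1 neighbours ≥ 1, becomes infected.
  Ben: 1 of 2 neighbours < 2, holds.
  Ivy: 1 of 1 neighbours ≥ 1, becomes infected.
Round 3 — no new infections; cascade stops.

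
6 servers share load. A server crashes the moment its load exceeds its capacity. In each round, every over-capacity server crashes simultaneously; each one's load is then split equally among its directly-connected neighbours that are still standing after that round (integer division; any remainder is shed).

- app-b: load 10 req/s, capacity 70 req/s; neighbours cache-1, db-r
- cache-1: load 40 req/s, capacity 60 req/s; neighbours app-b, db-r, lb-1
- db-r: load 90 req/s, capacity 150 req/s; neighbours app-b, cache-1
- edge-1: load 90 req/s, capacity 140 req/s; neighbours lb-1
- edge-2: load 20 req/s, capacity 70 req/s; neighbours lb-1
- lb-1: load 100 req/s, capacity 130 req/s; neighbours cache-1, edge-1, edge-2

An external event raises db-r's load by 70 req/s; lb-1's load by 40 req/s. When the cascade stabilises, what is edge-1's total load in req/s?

Round 1 — db-r at 160 > 150; lb-1 at 140 > 130. db-r, lb-1 crash.
  db-r sheds 160 req/s to app-b, cache-1: 80 each.
    app-b: 10+80 = 90 > 70
    cache-1: 40+80 = 120 > 60
  lb-1 sheds 140 req/s to cache-1, edge-1, edge-2: 46 each (2 lost).
    cache-1: 120+46 = 166 > 60
    edge-1: 90+46 = 136 ≤ 140
    edge-2: 20+46 = 66 ≤ 70
Round 2 — app-b, cache-1 crash.
  app-b sheds 90 req/s: no online neighbours, lost.
  cache-1 sheds 166 req/s: no online neighbours, lost.
No further crashes.

136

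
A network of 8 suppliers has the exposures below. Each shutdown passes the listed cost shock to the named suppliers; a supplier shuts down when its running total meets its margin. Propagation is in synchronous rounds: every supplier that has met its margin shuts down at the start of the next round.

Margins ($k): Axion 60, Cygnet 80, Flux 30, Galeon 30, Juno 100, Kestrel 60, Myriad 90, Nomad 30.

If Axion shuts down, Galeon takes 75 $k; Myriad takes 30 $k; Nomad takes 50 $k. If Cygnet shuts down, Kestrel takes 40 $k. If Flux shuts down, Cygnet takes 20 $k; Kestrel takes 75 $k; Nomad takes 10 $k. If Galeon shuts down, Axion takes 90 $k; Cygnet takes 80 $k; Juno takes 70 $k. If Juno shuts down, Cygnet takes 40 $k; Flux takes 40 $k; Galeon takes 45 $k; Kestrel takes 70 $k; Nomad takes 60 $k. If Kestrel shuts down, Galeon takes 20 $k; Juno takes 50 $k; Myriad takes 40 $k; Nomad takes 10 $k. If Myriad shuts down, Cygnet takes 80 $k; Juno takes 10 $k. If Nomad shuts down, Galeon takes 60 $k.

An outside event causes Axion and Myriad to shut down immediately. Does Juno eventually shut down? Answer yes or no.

Round 1 — Axion, Myriad shut down (initial).
  Cygnet: +80 → 80 ≥ 80
  Galeon: +75 → 75 ≥ 30
  Juno: +10 → 10 < 100
  Nomad: +50 → 50 ≥ 30
Round 2 — Cygnet, Galeon, Nomad shut down.
  Juno: +70 → 80 < 100
  Kestrel: +40 → 40 < 60
No further shutdowns.

no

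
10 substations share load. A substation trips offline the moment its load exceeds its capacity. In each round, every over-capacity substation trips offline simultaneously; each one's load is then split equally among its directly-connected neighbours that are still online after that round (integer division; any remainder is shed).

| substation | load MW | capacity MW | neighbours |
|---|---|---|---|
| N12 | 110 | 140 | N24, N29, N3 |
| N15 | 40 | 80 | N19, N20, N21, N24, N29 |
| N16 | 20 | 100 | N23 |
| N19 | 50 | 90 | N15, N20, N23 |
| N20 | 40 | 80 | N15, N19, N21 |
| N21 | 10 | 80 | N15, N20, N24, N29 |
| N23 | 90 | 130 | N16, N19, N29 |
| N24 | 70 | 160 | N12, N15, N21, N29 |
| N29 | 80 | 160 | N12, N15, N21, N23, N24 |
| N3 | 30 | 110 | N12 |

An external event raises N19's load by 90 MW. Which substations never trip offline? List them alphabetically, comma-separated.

Round 1 — N19 at 140 > 90. N19 trips offline.
  N19 sheds 140 MW to N15, N20, N23: 46 each (2 lost).
    N15: 40+46 = 86 > 80
    N20: 40+46 = 86 > 80
    N23: 90+46 = 136 > 130
Round 2 — N15, N20, N23 trip offline.
  N15 sheds 86 MW to N21, N24, N29: 28 each (2 lost).
    N21: 10+28 = 38 ≤ 80
    N24: 70+28 = 98 ≤ 160
    N29: 80+28 = 108 ≤ 160
  N20 sheds 86 MW to N21: 86 each.
    N21: 38+86 = 124 > 80
  N23 sheds 136 MW to N16, N29: 68 each.
    N16: 20+68 = 88 ≤ 100
    N29: 108+68 = 176 > 160
Round 3 — N21, N29 trip offline.
  N21 sheds 124 MW to N24: 124 each.
    N24: 98+124 = 222 > 160
  N29 sheds 176 MW to N12, N24: 88 each.
    N12: 110+88 = 198 > 140
    N24: 222+88 = 310 > 160
Round 4 — N12, N24 trip offline.
  N12 sheds 198 MW to N3: 198 each.
    N3: 30+198 = 228 > 110
  N24 sheds 310 MW: no online neighbours, lost.
Round 5 — N3 trips offline.
  N3 sheds 228 MW: no online neighbours, lost.
No further trips.

N16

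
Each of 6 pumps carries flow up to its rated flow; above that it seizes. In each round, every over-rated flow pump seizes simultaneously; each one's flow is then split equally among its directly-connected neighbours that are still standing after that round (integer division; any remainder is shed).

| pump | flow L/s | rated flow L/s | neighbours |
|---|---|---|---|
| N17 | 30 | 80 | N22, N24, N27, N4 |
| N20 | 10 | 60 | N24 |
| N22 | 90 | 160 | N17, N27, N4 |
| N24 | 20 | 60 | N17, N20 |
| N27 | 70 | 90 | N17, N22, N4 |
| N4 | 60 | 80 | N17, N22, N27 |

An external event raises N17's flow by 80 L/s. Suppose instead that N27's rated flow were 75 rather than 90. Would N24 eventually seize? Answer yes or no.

no

With N27's rated flow at 75:
Round 1 — N17 at 110 > 80. N17 seizes.
  N17 sheds 110 L/s to N22, N24, N27, N4: 27 each (2 lost).
    N22: 90+27 = 117 ≤ 160
    N24: 20+27 = 47 ≤ 60
    N27: 70+27 = 97 > 75
    N4: 60+27 = 87 > 80
Round 2 — N27, N4 seize.
  N27 sheds 97 L/s to N22: 97 each.
    N22: 117+97 = 214 > 160
  N4 sheds 87 L/s to N22: 87 each.
    N22: 214+87 = 301 > 160
Round 3 — N22 seizes.
  N22 sheds 301 L/s: no online neighbours, lost.
No further seizures.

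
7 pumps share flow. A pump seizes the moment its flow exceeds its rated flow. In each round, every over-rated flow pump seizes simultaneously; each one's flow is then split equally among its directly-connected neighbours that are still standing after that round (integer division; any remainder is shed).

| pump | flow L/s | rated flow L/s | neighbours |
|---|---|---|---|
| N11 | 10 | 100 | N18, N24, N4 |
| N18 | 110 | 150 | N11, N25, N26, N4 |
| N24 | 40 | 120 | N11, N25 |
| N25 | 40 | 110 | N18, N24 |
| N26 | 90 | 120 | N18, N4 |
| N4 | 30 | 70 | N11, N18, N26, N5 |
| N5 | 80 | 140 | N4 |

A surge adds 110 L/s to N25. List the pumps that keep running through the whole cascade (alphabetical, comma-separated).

N5

Round 1 — N25 at 150 > 110. N25 seizes.
  N25 sheds 150 L/s to N18, N24: 75 each.
    N18: 110+75 = 185 > 150
    N24: 40+75 = 115 ≤ 120
Round 2 — N18 seizes.
  N18 sheds 185 L/s to N11, N26, N4: 61 each (2 lost).
    N11: 10+61 = 71 ≤ 100
    N26: 90+61 = 151 > 120
    N4: 30+61 = 91 > 70
Round 3 — N26, N4 seize.
  N26 sheds 151 L/s: no online neighbours, lost.
  N4 sheds 91 L/s to N11, N5: 45 each (1 lost).
    N11: 71+45 = 116 > 100
    N5: 80+45 = 125 ≤ 140
Round 4 — N11 seizes.
  N11 sheds 116 L/s to N24: 116 each.
    N24: 115+116 = 231 > 120
Round 5 — N24 seizes.
  N24 sheds 231 L/s: no online neighbours, lost.
No further seizures.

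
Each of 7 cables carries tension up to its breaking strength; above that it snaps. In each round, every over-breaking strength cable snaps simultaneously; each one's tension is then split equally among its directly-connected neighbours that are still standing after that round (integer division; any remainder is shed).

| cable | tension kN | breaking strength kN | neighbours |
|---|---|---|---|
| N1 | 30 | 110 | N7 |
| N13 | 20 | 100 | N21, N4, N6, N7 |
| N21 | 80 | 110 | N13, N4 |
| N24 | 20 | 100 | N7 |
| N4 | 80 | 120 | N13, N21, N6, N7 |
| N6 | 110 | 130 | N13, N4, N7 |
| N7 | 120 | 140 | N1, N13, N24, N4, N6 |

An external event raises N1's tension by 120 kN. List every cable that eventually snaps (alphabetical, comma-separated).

Round 1 — N1 at 150 > 110. N1 snaps.
  N1 sheds 150 kN to N7: 150 each.
    N7: 120+150 = 270 > 140
Round 2 — N7 snaps.
  N7 sheds 270 kN to N13, N24, N4, N6: 67 each (2 lost).
    N13: 20+67 = 87 ≤ 100
    N24: 20+67 = 87 ≤ 100
    N4: 80+67 = 147 > 120
    N6: 110+67 = 177 > 130
Round 3 — N4, N6 snap.
  N4 sheds 147 kN to N13, N21: 73 each (1 lost).
    N13: 87+73 = 160 > 100
    N21: 80+73 = 153 > 110
  N6 sheds 177 kN to N13: 177 each.
    N13: 160+177 = 337 > 100
Round 4 — N13, N21 snap.
  N13 sheds 337 kN: no online neighbours, lost.
  N21 sheds 153 kN: no online neighbours, lost.
No further breaks.

N1, N13, N21, N4, N6, N7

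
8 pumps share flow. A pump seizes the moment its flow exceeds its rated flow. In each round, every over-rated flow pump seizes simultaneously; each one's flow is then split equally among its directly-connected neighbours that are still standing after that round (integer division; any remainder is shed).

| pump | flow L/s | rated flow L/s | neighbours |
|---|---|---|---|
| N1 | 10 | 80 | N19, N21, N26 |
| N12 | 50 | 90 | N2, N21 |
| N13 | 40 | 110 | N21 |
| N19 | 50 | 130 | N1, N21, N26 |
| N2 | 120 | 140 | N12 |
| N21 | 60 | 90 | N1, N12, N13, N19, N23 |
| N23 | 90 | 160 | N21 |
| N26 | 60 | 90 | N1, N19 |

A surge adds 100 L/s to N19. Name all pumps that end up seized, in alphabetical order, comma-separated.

Round 1 — N19 at 150 > 130. N19 seizes.
  N19 sheds 150 L/s to N1, N21, N26: 50 each.
    N1: 10+50 = 60 ≤ 80
    N21: 60+50 = 110 > 90
    N26: 60+50 = 110 > 90
Round 2 — N21, N26 seize.
  N21 sheds 110 L/s to N1, N12, N13, N23: 27 each (2 lost).
    N1: 60+27 = 87 > 80
    N12: 50+27 = 77 ≤ 90
    N13: 40+27 = 67 ≤ 110
    N23: 90+27 = 117 ≤ 160
  N26 sheds 110 L/s to N1: 110 each.
    N1: 87+110 = 197 > 80
Round 3 — N1 seizes.
  N1 sheds 197 L/s: no online neighbours, lost.
No further seizures.

N1, N19, N21, N26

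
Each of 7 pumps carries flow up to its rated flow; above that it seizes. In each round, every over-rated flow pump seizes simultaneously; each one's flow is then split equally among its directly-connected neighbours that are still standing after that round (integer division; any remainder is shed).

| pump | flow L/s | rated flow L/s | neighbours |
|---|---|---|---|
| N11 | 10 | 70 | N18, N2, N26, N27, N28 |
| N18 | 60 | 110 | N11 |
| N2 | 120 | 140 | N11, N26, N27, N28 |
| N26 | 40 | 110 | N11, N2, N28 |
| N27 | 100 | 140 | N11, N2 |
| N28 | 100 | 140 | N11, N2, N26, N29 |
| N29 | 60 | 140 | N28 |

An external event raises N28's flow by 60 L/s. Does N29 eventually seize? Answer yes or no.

Round 1 — N28 at 160 > 140. N28 seizes.
  N28 sheds 160 L/s to N11, N2, N26, N29: 40 each.
    N11: 10+40 = 50 ≤ 70
    N2: 120+40 = 160 > 140
    N26: 40+40 = 80 ≤ 110
    N29: 60+40 = 100 ≤ 140
Round 2 — N2 seizes.
  N2 sheds 160 L/s to N11, N26, N27: 53 each (1 lost).
    N11: 50+53 = 103 > 70
    N26: 80+53 = 133 > 110
    N27: 100+53 = 153 > 140
Round 3 — N11, N26, N27 seize.
  N11 sheds 103 L/s to N18: 103 each.
    N18: 60+103 = 163 > 110
  N26 sheds 133 L/s: no online neighbours, lost.
  N27 sheds 153 L/s: no online neighbours, lost.
Round 4 — N18 seizes.
  N18 sheds 163 L/s: no online neighbours, lost.
No further seizures.

no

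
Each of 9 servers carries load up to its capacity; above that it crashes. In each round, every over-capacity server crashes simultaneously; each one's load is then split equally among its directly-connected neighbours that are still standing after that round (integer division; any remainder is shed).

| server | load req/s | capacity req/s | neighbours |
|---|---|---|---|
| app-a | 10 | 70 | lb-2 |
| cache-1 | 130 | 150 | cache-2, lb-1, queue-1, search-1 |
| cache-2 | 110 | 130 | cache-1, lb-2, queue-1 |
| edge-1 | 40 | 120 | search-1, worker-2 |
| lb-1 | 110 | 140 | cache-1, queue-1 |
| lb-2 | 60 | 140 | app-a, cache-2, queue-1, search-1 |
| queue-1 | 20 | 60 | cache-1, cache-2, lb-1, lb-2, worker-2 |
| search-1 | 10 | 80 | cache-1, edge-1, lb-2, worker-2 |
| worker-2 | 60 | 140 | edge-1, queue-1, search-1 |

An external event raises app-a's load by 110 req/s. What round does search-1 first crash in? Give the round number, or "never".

5

Round 1 — app-a at 120 > 70. app-a crashes.
  app-a sheds 120 req/s to lb-2: 120 each.
    lb-2: 60+120 = 180 > 140
Round 2 — lb-2 crashes.
  lb-2 sheds 180 req/s to cache-2, queue-1, search-1: 60 each.
    cache-2: 110+60 = 170 > 130
    queue-1: 20+60 = 80 > 60
    search-1: 10+60 = 70 ≤ 80
Round 3 — cache-2, queue-1 crash.
  cache-2 sheds 170 req/s to cache-1: 170 each.
    cache-1: 130+170 = 300 > 150
  queue-1 sheds 80 req/s to cache-1, lb-1, worker-2: 26 each (2 lost).
    cache-1: 300+26 = 326 > 150
    lb-1: 110+26 = 136 ≤ 140
    worker-2: 60+26 = 86 ≤ 140
Round 4 — cache-1 crashes.
  cache-1 sheds 326 req/s to lb-1, search-1: 163 each.
    lb-1: 136+163 = 299 > 140
    search-1: 70+163 = 233 > 80
Round 5 — lb-1, search-1 crash.
  lb-1 sheds 299 req/s: no online neighbours, lost.
  search-1 sheds 233 req/s to edge-1, worker-2: 116 each (1 lost).
    edge-1: 40+116 = 156 > 120
    worker-2: 86+116 = 202 > 140
Round 6 — edge-1, worker-2 crash.
  edge-1 sheds 156 req/s: no online neighbours, lost.
  worker-2 sheds 202 req/s: no online neighbours, lost.
No further crashes.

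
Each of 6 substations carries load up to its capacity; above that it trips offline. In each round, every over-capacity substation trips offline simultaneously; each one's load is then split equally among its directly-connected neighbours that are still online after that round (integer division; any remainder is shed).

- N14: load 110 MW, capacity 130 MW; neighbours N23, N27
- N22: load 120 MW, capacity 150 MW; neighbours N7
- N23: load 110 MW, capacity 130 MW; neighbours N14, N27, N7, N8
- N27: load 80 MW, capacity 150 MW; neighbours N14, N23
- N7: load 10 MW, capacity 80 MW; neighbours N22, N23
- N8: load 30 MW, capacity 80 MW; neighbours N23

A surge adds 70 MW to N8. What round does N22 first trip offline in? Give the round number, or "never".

never

Round 1 — N8 at 100 > 80. N8 trips offline.
  N8 sheds 100 MW to N23: 100 each.
    N23: 110+100 = 210 > 130
Round 2 — N23 trips offline.
  N23 sheds 210 MW to N14, N27, N7: 70 each.
    N14: 110+70 = 180 > 130
    N27: 80+70 = 150 ≤ 150
    N7: 10+70 = 80 ≤ 80
Round 3 — N14 trips offline.
  N14 sheds 180 MW to N27: 180 each.
    N27: 150+180 = 330 > 150
Round 4 — N27 trips offline.
  N27 sheds 330 MW: no online neighbours, lost.
No further trips.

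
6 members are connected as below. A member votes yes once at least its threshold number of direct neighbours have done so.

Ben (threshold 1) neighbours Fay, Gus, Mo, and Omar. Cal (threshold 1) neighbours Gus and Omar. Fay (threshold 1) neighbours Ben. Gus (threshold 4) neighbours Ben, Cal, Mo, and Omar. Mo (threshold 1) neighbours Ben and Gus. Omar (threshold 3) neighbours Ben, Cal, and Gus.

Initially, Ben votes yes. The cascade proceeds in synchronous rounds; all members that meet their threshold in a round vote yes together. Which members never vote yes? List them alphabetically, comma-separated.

Cal, Gus, Omar

Round 1 — Ben votes yes (initial).
Round 2 — checking thresholds:
  Fay: 1 of 1 neighbours ≥ 1, votes yes.
  Gus: 1 of 4 neighbours < 4, holds.
  Mo: 1 of 2 neighbours ≥ 1, votes yes.
  Omar: 1 of 3 neighbours < 3, holds.
Round 3 — no new yes votes; cascade stops.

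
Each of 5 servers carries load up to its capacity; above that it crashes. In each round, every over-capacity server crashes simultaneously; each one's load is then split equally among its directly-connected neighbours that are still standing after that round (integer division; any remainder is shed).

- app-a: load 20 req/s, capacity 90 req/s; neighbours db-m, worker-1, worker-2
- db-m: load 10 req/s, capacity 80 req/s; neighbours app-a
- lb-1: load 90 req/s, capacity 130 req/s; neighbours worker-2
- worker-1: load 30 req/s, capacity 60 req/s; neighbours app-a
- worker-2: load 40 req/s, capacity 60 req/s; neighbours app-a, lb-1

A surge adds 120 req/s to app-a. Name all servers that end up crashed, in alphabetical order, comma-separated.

app-a, lb-1, worker-1, worker-2

Round 1 — app-a at 140 > 90. app-a crashes.
  app-a sheds 140 req/s to db-m, worker-1, worker-2: 46 each (2 lost).
    db-m: 10+46 = 56 ≤ 80
    worker-1: 30+46 = 76 > 60
    worker-2: 40+46 = 86 > 60
Round 2 — worker-1, worker-2 crash.
  worker-1 sheds 76 req/s: no online neighbours, lost.
  worker-2 sheds 86 req/s to lb-1: 86 each.
    lb-1: 90+86 = 176 > 130
Round 3 — lb-1 crashes.
  lb-1 sheds 176 req/s: no online neighbours, lost.
No further crashes.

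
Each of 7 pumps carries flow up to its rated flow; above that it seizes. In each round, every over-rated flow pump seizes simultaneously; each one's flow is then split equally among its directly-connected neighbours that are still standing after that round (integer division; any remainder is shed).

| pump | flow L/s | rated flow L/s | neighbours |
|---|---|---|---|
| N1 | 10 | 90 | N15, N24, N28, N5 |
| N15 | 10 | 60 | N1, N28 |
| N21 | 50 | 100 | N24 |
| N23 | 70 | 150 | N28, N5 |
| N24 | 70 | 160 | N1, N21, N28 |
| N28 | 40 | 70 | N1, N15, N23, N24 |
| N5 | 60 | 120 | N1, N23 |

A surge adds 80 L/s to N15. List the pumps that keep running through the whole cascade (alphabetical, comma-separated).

Round 1 — N15 at 90 > 60. N15 seizes.
  N15 sheds 90 L/s to N1, N28: 45 each.
    N1: 10+45 = 55 ≤ 90
    N28: 40+45 = 85 > 70
Round 2 — N28 seizes.
  N28 sheds 85 L/s to N1, N23, N24: 28 each (1 lost).
    N1: 55+28 = 83 ≤ 90
    N23: 70+28 = 98 ≤ 150
    N24: 70+28 = 98 ≤ 160
No further seizures.

N1, N21, N23, N24, N5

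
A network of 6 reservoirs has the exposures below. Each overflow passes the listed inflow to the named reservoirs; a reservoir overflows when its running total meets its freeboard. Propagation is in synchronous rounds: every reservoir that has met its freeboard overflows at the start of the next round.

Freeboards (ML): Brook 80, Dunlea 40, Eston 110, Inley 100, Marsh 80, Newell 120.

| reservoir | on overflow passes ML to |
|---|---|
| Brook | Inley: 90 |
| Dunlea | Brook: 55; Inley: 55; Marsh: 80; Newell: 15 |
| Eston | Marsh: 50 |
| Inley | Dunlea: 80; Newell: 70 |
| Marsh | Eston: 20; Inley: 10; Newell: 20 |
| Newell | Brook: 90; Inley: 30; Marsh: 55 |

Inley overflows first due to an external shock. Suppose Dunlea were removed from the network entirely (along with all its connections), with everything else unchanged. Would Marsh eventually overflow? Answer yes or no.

With Dunlea removed:
Round 1 — Inley overflows (initial).
  Newell: +70 → 70 < 120
No further overflows.

no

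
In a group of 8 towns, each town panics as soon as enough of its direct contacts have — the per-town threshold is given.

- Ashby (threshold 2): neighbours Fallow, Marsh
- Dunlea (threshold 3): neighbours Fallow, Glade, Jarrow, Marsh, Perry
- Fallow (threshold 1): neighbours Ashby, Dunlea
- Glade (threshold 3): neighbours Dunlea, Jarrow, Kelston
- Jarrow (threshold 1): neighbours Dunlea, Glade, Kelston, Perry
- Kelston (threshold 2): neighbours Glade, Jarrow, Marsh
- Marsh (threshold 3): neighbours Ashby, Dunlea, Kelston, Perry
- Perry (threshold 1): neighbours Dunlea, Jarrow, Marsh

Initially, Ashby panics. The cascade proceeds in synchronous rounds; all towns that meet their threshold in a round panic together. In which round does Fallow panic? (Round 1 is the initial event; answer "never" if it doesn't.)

Round 1 — Ashby panics (initial).
Round 2 — checking thresholds:
  Fallow: 1 of 2 neighbours ≥ 1, panics.
  Marsh: 1 of 4 neighbours < 3, holds.
Round 3 — no new panics; cascade stops.

2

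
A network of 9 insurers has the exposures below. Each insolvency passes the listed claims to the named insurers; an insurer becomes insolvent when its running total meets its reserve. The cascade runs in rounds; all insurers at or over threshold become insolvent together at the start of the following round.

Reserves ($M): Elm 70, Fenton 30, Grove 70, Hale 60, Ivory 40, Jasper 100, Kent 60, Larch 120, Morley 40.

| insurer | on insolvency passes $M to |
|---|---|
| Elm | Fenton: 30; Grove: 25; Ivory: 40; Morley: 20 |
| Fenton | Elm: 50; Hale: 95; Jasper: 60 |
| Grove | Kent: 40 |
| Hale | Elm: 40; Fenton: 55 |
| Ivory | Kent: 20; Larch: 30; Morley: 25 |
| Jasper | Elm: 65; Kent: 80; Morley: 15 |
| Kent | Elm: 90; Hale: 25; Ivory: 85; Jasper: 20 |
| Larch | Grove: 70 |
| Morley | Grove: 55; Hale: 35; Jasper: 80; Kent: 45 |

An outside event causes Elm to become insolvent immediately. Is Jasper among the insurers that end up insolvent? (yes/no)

yes

Round 1 — Elm becomes insolvent (initial).
  Fenton: +30 → 30 ≥ 30
  Grove: +25 → 25 < 70
  Ivory: +40 → 40 ≥ 40
  Morley: +20 → 20 < 40
Round 2 — Fenton, Ivory become insolvent.
  Hale: +95 → 95 ≥ 60
  Jasper: +60 → 60 < 100
  Kent: +20 → 20 < 60
  Larch: +30 → 30 < 120
  Morley: +25 → 45 ≥ 40
Round 3 — Hale, Morley become insolvent.
  Grove: +55 → 80 ≥ 70
  Jasper: +80 → 140 ≥ 100
  Kent: +45 → 65 ≥ 60
Round 4 — Grove, Jasper, Kent become insolvent.
No further insolvencies.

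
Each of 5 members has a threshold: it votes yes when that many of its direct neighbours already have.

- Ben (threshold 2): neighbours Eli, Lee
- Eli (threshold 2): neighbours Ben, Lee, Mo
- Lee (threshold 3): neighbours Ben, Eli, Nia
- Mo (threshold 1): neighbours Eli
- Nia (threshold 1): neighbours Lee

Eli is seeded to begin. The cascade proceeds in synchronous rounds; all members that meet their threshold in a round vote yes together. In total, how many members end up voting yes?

Round 1 — Eli votes yes (initial).
Round 2 — checking thresholds:
  Ben: 1 of 2 neighbours < 2, holds.
  Lee: 1 of 3 neighbours < 3, holds.
  Mo: 1 of 1 neighbours ≥ 1, votes yes.
Round 3 — no new yes votes; cascade stops.

2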